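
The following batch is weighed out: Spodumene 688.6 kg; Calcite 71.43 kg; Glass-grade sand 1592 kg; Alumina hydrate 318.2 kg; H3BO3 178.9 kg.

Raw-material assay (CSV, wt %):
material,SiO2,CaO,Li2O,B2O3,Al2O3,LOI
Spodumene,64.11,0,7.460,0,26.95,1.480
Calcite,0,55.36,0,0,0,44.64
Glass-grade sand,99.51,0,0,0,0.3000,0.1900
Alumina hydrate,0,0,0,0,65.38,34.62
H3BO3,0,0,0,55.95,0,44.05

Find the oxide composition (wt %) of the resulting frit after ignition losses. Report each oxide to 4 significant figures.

Glass mass = 2615 kg (batch 2849 − LOI 234.1).
Composition: SiO2 77.46%, CaO 1.512%, Li2O 1.964%, B2O3 3.828%, Al2O3 15.23%

In-progress results are shown, rounded to four significant digits, within the worked lines — each numeric step holds exact precision at each step; a single rounding produces each reported value; the derived quantities (yield, the five compositions, glass mass, LOI, the totals) are rebuilt in full precision using the weight values for 2615 kg of glass as quoted within the problem or answer text.
Mass of each oxide from the mix:
  SiO2: 688.6·0.6411 + 1592·0.9951 = 2026 kg
  CaO: 71.43·0.5536 = 39.54 kg
  Li2O: 688.6·0.07460 = 51.37 kg
  B2O3: 178.9·0.5595 = 100.1 kg
  Al2O3: 688.6·0.2695 + 1592·0.003000 + 318.2·0.6538 = 398.4 kg
LOI: 688.6·0.01480 + 71.43·0.4464 + 1592·0.001900 + 318.2·0.3462 + 178.9·0.4405 = 234.1 kg
Glass = total batch minus LOI = 2849 − 234.1 = 2615 kg (matching Σ of the oxides)
wt %: oxide over glass, times 100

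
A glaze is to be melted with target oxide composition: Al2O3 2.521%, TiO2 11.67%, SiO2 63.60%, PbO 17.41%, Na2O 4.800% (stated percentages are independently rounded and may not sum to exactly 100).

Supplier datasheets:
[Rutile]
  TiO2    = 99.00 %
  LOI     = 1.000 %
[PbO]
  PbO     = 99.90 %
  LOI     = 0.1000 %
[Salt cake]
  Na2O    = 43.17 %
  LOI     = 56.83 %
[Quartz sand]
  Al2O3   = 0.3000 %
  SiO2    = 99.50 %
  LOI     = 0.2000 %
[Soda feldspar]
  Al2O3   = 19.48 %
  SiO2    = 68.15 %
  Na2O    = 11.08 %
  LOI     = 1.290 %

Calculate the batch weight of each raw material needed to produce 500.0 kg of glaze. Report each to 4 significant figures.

Values along the way appear (rounded to 4 significant figures) on the page. All internal work maintains full precision in every operation; exactly one rounding goes into each reported value. Derived quantities, including totals, glass mass, ignition loss, the yield, the five compositions, are rebuilt starting from the weights on 500.0 kg of glass in exact precision, as written in the problem or answer text.
Oxide-by-oxide targets in 500.0 kg glaze:
  Al2O3: 2.521% × 500.0 = 12.60 kg
  TiO2: 11.67% × 500.0 = 58.35 kg
  SiO2: 63.60% × 500.0 = 318.0 kg
  PbO: 17.41% × 500.0 = 87.05 kg
  Na2O: 4.800% × 500.0 = 24.00 kg
Verifying the oxide balance applying the batch weights above, on the stated basis (every target is met by its sum inside rounding margins):
  Al2O3: 278.2·0.003000 + 60.42·0.1948 = 12.60 kg (target 12.60 kg)
  TiO2: 58.94·0.9900 = 58.35 kg (target 58.35 kg)
  SiO2: 278.2·0.9950 + 60.42·0.6815 = 318.0 kg (target 318.0 kg)
  PbO: 87.14·0.9990 = 87.05 kg (target 87.05 kg)
  Na2O: 40.09·0.4317 + 60.42·0.1108 = 24.00 kg (target 24.00 kg)
Auditing the glass mass value: batch Σ − ignition loss = 500.0 kg (per-oxide target masses sum to 500.0 kg; basis as stated: 500.0 kg — gaps are rounding artifacts).
Summing the batch: Σ batch = 524.8 kg; LOI removed, Σ of batch·LOI: 24.80 kg; yield: glass divided by total = 95.28%.

Batch per 500.0 kg glaze:
  Rutile: 58.94 kg
  PbO: 87.14 kg
  Salt cake: 40.09 kg
  Quartz sand: 278.2 kg
  Soda feldspar: 60.42 kg
Total batch = 524.8 kg; LOI loss = 24.80 kg; yield = 95.28%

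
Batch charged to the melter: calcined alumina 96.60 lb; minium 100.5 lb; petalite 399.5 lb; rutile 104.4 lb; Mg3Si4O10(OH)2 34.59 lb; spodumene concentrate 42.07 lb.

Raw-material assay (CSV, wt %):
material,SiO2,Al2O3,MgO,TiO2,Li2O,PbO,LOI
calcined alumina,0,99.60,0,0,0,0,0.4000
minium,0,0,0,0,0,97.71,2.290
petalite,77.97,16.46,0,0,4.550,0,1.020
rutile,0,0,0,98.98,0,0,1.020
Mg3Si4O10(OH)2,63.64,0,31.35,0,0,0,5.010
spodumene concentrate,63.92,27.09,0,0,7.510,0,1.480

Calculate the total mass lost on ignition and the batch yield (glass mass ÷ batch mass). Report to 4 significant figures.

Values along the way appear rounded to 4 significant figures in the printout; the working math carries exact precision from start to finish. Every reported number sees exactly one rounding; all derived quantities are computed in full precision (LOI, yield, the six compositions, totals, glass mass) from the batch weights per 767.5 lb of glass, precisely as stated by the question or the answer.
Material-by-material LOI:
  calcined alumina: 96.60 × 0.004000 = 0.3864 lb
  minium: 100.5 × 0.02290 = 2.301 lb
  petalite: 399.5 × 0.01020 = 4.075 lb
  rutile: 104.4 × 0.01020 = 1.065 lb
  Mg3Si4O10(OH)2: 34.59 × 0.05010 = 1.733 lb
  spodumene concentrate: 42.07 × 0.01480 = 0.6226 lb
Total LOI = 10.18 lb
Glass = batch − LOI = 777.7 − 10.18 = 767.5 lb

LOI loss = 10.18 lb; glass = 767.5 lb; yield = 98.69%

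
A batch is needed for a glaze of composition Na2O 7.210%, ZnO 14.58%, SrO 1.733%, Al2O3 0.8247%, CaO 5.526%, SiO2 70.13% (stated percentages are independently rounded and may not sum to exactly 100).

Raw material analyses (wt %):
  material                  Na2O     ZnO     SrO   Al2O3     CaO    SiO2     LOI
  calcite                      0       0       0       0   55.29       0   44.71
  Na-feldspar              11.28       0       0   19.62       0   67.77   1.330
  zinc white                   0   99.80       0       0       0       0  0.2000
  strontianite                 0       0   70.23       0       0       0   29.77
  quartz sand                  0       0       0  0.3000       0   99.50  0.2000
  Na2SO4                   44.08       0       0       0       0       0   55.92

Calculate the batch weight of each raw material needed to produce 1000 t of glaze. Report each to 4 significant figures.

Batch per 1000 t glaze:
  calcite: 99.95 t
  Na-feldspar: 31.59 t
  zinc white: 146.1 t
  strontianite: 24.68 t
  quartz sand: 683.3 t
  Na2SO4: 155.5 t
Total batch = 1141 t; LOI loss = 141.1 t; yield = 87.64%

Intermediates are printed rounded to 4 significant digits at each printed step — all internal work holds exact precision at all times. Every reported value is rounded a single time; the derived quantities are re-derived from the weighed amounts for 1000 t of glass at exact precision (net glass mass, six oxide percentages, the yield, totals, ignition loss) as they appear in problem or answer.
Oxide mass targets, per 1000 t glaze:
  Na2O: 7.210% × 1000 = 72.10 t
  ZnO: 14.58% × 1000 = 145.8 t
  SrO: 1.733% × 1000 = 17.33 t
  Al2O3: 0.8247% × 1000 = 8.247 t
  CaO: 5.526% × 1000 = 55.26 t
  SiO2: 70.13% × 1000 = 701.3 t
Sums-versus-targets review from the weights as reported, at the basis given (delivered sums recover each target net of answer rounding effects):
  Na2O: 31.59·0.1128 + 155.5·0.4408 = 72.11 t (target 72.10 t)
  ZnO: 146.1·0.9980 = 145.8 t (target 145.8 t)
  SrO: 24.68·0.7023 = 17.33 t (target 17.33 t)
  Al2O3: 31.59·0.1962 + 683.3·0.003000 = 8.248 t (target 8.247 t)
  CaO: 99.95·0.5529 = 55.26 t (target 55.26 t)
  SiO2: 31.59·0.6777 + 683.3·0.9950 = 701.3 t (target 701.3 t)
Glass mass check: batch total minus LOI = 1000 t (the Σ of target masses is 1000 t; basis as stated: 1000 t — deltas are rounding alone).
Summing the batch: Σ batch = 1141 t; LOI removed, Σ of batch·LOI: 141.1 t; yield, glass over the total, = 87.64%.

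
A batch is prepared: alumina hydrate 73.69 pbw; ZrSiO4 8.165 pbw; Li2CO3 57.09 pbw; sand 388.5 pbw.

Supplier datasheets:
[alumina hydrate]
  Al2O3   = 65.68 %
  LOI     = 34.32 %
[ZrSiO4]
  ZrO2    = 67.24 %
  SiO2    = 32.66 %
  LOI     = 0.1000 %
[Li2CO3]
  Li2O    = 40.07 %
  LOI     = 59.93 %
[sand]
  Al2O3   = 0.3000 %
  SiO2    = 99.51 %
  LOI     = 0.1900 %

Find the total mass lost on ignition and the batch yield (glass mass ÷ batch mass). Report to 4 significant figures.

LOI loss = 60.25 pbw; glass = 467.2 pbw; yield = 88.58%

Working values are printed rounded to 4 significant figures when written out — every computation keeps full float precision at all times. Each reported value is rounded once only. The derived quantities are recomputed at full float precision (LOI, yield, totals, the four compositions, glass mass) from the batch weights for 467.2 pbw of glass, as quoted within the problem or answer text.
Loss on ignition, line by line:
  alumina hydrate: 73.69 × 0.3432 = 25.29 pbw
  ZrSiO4: 8.165 × 0.001000 = 0.008165 pbw
  Li2CO3: 57.09 × 0.5993 = 34.21 pbw
  sand: 388.5 × 0.001900 = 0.7381 pbw
Total LOI = 60.25 pbw
Glass = batch − LOI = 527.4 − 60.25 = 467.2 pbw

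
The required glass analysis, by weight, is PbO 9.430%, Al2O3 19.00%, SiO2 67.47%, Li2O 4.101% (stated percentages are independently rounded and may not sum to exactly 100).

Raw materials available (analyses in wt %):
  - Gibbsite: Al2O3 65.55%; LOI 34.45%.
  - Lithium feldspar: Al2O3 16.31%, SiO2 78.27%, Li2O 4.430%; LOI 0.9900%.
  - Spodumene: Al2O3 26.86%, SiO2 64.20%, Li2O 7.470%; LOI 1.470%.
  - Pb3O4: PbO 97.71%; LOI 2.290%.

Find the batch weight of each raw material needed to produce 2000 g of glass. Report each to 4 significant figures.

Batch per 2000 g glass:
  Gibbsite: 120.5 g
  Lithium feldspar: 1603 g
  Spodumene: 147.2 g
  Pb3O4: 193.0 g
Total batch = 2064 g; LOI loss = 63.97 g; yield = 96.90%

All internal work keeps full precision at all times — values along the way are shown, rounded to four significant figures, on the page. Each reported value is rounded only once; all derived quantities are re-derived in full float precision (totals, four oxide percentages, glass mass, the yield, LOI) starting from the weights at 2000 g of glass, as quoted within the problem or answer text.
Target masses of each oxide per 2000 g glass:
  PbO: 9.430% × 2000 = 188.6 g
  Al2O3: 19.00% × 2000 = 380.0 g
  SiO2: 67.47% × 2000 = 1349 g
  Li2O: 4.101% × 2000 = 82.02 g
Verifying the oxide balance given the weights on record, for the quoted basis mass (sums match the target masses net of answer rounding effects):
  PbO: 193.0·0.9771 = 188.6 g (target 188.6 g)
  Al2O3: 120.5·0.6555 + 1603·0.1631 + 147.2·0.2686 = 380.0 g (target 380.0 g)
  SiO2: 1603·0.7827 + 147.2·0.6420 = 1349 g (target 1349 g)
  Li2O: 1603·0.04430 + 147.2·0.07470 = 82.01 g (target 82.02 g)
Glass-mass closure: net batch after ignition = 2000 g (oxide target masses add up to 2000 g; stated basis 2000 g — any gap is answer rounding).
Whole-batch sum: Σ batch = 2064 g; Σ batch·LOI gives LOI loss = 63.97 g; glass ÷ batch gives a yield of 96.90%.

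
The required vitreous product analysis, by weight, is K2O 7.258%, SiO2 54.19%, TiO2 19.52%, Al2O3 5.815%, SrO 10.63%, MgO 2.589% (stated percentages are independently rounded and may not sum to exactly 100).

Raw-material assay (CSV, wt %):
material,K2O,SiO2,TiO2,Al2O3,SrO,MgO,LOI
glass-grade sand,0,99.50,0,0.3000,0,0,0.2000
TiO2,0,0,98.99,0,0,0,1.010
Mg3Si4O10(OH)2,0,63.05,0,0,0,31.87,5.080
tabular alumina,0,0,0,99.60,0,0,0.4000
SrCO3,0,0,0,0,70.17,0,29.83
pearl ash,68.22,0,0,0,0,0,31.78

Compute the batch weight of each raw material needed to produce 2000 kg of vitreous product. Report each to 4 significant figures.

Every computation runs at full float precision through the solve; values along the way appear, rounded to 4 significant digits, alongside each step. Each reported figure takes just one rounding; all derived quantities (yield, glass mass, LOI, the six compositions, totals) are rebuilt from the batch weights per 2000 kg of glass at full float precision as they appear in either problem or answer.
Oxide mass targets, per 2000 kg vitreous product:
  K2O: 7.258% × 2000 = 145.2 kg
  SiO2: 54.19% × 2000 = 1084 kg
  TiO2: 19.52% × 2000 = 390.4 kg
  Al2O3: 5.815% × 2000 = 116.3 kg
  SrO: 10.63% × 2000 = 212.6 kg
  MgO: 2.589% × 2000 = 51.78 kg
Balance tally, oxide-wise, using the reported weights, against the basis in use (oxide sums agree with the targets given rounding of the digits):
  K2O: 212.8·0.6822 = 145.2 kg (target 145.2 kg)
  SiO2: 986.3·0.9950 + 162.5·0.6305 = 1084 kg (target 1084 kg)
  TiO2: 394.4·0.9899 = 390.4 kg (target 390.4 kg)
  Al2O3: 986.3·0.003000 + 113.8·0.9960 = 116.3 kg (target 116.3 kg)
  SrO: 303.0·0.7017 = 212.6 kg (target 212.6 kg)
  MgO: 162.5·0.3187 = 51.79 kg (target 51.78 kg)
Auditing the glass mass value: the batch minus its LOI: 2000 kg (targets for the oxides total 2000 kg; with the basis standing at 2000 kg — rounding explains the deltas).
Adding the batch up: Σ batch = 2173 kg; LOI loss = Σ batch·LOI = 172.7 kg; yield = glass ÷ total batch = 92.05%.

Batch per 2000 kg vitreous product:
  glass-grade sand: 986.3 kg
  TiO2: 394.4 kg
  Mg3Si4O10(OH)2: 162.5 kg
  tabular alumina: 113.8 kg
  SrCO3: 303.0 kg
  pearl ash: 212.8 kg
Total batch = 2173 kg; LOI loss = 172.7 kg; yield = 92.05%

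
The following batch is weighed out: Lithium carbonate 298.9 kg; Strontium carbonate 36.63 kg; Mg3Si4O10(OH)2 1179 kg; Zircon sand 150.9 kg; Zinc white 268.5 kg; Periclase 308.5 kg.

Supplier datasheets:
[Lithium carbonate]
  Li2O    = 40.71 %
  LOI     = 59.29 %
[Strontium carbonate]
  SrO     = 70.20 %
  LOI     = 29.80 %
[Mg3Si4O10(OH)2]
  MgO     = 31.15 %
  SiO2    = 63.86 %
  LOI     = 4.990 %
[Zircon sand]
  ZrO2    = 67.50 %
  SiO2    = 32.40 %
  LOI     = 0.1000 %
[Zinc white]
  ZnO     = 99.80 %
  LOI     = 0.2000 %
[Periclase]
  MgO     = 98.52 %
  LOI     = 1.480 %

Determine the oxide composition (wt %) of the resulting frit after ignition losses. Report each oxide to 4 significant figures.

Glass mass = 1990 kg (batch 2242 − LOI 252.2).
Composition: MgO 33.72%, SrO 1.292%, ZnO 13.46%, Li2O 6.114%, ZrO2 5.118%, SiO2 40.29%

The working math keeps full precision at every stage; rounding to 4 significant figures applies to each in-between result as displayed — every reported value carries a single rounding; the derived quantities, including the totals, LOI, the yield, six oxide percentages, net glass mass, are re-derived starting from the weights on 1990 kg of glass in exact precision, as given in problem or answer.
Oxide masses out of the charge:
  MgO: 1179·0.3115 + 308.5·0.9852 = 671.2 kg
  SrO: 36.63·0.7020 = 25.71 kg
  ZnO: 268.5·0.9980 = 268.0 kg
  Li2O: 298.9·0.4071 = 121.7 kg
  ZrO2: 150.9·0.6750 = 101.9 kg
  SiO2: 1179·0.6386 + 150.9·0.3240 = 801.8 kg
LOI: 298.9·0.5929 + 36.63·0.2980 + 1179·0.04990 + 150.9·0.001000 + 268.5·0.002000 + 308.5·0.01480 = 252.2 kg
Resulting glass, batch − LOI: 2242 − 252.2 = 1990 kg (matching Σ of the oxides)
percent by weight: oxide/glass ×100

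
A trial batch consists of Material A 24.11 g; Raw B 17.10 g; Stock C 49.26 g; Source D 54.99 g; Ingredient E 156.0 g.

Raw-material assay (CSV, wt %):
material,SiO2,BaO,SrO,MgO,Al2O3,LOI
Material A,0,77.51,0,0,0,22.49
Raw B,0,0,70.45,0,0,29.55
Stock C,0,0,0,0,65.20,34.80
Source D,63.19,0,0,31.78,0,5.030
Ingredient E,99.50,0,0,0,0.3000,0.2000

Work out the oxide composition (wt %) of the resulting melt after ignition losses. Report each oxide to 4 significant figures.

The working math keeps full float precision in all steps; in-progress results are printed rounded off to 4 significant figures on the page — a single rounding completes every reported figure. The derived quantities are rebuilt in full precision (the five compositions, ignition loss, the totals, yield, glass mass) starting from the weights on 270.8 g of glass exactly as shown in the problem or the answer.
Delivered oxide masses:
  SiO2: 54.99·0.6319 + 156.0·0.9950 = 190.0 g
  BaO: 24.11·0.7751 = 18.69 g
  SrO: 17.10·0.7045 = 12.05 g
  MgO: 54.99·0.3178 = 17.48 g
  Al2O3: 49.26·0.6520 + 156.0·0.003000 = 32.59 g
LOI: 24.11·0.2249 + 17.10·0.2955 + 49.26·0.3480 + 54.99·0.05030 + 156.0·0.002000 = 30.70 g
Net of LOI, the glass mass = 301.5 − 30.70 = 270.8 g (equal to the oxide-mass sum)
wt %: oxide over glass, times 100

Glass mass = 270.8 g (batch 301.5 − LOI 30.70).
Composition: SiO2 70.16%, BaO 6.902%, SrO 4.449%, MgO 6.454%, Al2O3 12.03%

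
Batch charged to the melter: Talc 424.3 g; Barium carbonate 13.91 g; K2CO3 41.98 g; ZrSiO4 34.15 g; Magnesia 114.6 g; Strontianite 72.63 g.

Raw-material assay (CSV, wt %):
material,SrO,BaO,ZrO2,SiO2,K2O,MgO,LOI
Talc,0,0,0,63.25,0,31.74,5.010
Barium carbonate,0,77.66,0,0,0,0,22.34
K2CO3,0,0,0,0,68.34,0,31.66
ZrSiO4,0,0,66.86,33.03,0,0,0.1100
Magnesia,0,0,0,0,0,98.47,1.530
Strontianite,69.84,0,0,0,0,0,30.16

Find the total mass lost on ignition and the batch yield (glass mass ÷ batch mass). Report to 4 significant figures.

Each numeric step carries exact precision from first step to last — values along the way are printed rounded off to 4 significant digits in the printout. Each reported value is rounded exactly once; all derived quantities are carried at exact precision (LOI, yield, the six compositions, totals, net glass mass) from the batch weights per 640.2 g of glass exactly as printed in question or answer.
Loss on ignition, line by line:
  Talc: 424.3 × 0.05010 = 21.26 g
  Barium carbonate: 13.91 × 0.2234 = 3.107 g
  K2CO3: 41.98 × 0.3166 = 13.29 g
  ZrSiO4: 34.15 × 0.001100 = 0.03757 g
  Magnesia: 114.6 × 0.01530 = 1.753 g
  Strontianite: 72.63 × 0.3016 = 21.91 g
Total LOI = 61.35 g
Glass = batch − LOI = 701.6 − 61.35 = 640.2 g

LOI loss = 61.35 g; glass = 640.2 g; yield = 91.26%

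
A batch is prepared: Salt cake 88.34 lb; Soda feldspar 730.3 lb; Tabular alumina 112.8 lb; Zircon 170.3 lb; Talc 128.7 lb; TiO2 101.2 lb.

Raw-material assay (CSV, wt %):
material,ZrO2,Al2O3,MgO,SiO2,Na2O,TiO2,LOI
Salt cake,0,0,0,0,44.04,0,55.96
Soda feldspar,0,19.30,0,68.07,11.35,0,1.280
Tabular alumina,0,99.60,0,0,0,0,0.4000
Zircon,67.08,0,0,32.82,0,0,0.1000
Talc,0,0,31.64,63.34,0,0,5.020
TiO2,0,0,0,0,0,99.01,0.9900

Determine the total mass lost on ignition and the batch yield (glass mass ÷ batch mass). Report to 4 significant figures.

LOI loss = 66.87 lb; glass = 1265 lb; yield = 94.98%

Intermediates appear, rounded to four significant digits, at each printed step — the working math carries full float precision at every stage. Every reported result receives exactly one rounding. All derived quantities are rebuilt starting from the weights on 1265 lb of glass at exact precision (net glass mass, yield, totals, ignition loss, six oxide percentages), as set out in the problem or answer text.
Ignition loss by material:
  Salt cake: 88.34 × 0.5596 = 49.44 lb
  Soda feldspar: 730.3 × 0.01280 = 9.348 lb
  Tabular alumina: 112.8 × 0.004000 = 0.4512 lb
  Zircon: 170.3 × 0.001000 = 0.1703 lb
  Talc: 128.7 × 0.05020 = 6.461 lb
  TiO2: 101.2 × 0.009900 = 1.002 lb
Total LOI = 66.87 lb
Glass = batch − LOI = 1332 − 66.87 = 1265 lb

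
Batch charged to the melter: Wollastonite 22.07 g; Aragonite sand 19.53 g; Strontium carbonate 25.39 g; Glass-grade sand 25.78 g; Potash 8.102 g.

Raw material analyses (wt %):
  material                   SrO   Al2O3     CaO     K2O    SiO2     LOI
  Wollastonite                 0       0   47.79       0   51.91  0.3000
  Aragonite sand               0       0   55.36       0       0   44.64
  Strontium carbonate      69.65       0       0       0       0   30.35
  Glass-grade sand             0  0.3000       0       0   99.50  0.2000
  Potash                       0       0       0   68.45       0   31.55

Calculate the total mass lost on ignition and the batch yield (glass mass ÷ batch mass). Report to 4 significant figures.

LOI loss = 19.10 g; glass = 81.77 g; yield = 81.07%

Mid-chain values are displayed (rounded to four significant figures) within the worked lines. The working math holds full precision throughout; each reported result is rounded exactly once — derived quantities are recomputed starting from the weights at 81.77 g of glass at full precision (yield, ignition loss, the five compositions, the totals, glass mass), as set out in question or answer.
Per-material ignition loss:
  Wollastonite: 22.07 × 0.003000 = 0.06621 g
  Aragonite sand: 19.53 × 0.4464 = 8.718 g
  Strontium carbonate: 25.39 × 0.3035 = 7.706 g
  Glass-grade sand: 25.78 × 0.002000 = 0.05156 g
  Potash: 8.102 × 0.3155 = 2.556 g
Total LOI = 19.10 g
Glass = batch − LOI = 100.9 − 19.10 = 81.77 g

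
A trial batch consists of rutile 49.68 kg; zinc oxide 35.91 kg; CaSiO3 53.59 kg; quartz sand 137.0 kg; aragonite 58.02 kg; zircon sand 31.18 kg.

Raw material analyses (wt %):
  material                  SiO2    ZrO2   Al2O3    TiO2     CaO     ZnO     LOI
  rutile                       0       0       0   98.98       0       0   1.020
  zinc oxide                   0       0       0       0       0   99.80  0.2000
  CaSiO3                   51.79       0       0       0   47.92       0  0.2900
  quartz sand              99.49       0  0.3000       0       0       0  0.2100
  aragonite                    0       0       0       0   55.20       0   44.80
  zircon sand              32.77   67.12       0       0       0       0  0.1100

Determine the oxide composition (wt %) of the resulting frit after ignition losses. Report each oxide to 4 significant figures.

Glass mass = 338.3 kg (batch 365.4 − LOI 27.05).
Composition: SiO2 51.51%, ZrO2 6.186%, Al2O3 0.1215%, TiO2 14.53%, CaO 17.06%, ZnO 10.59%

Working values are shown rounded off to 4 significant digits when written out. All internal work keeps exact precision at each step — each reported number is rounded once only. All derived quantities are computed using the weight values for 338.3 kg of glass in full precision (ignition loss, yield, net glass mass, totals, the six compositions), as set out in question or answer.
Delivered oxide masses:
  SiO2: 53.59·0.5179 + 137.0·0.9949 + 31.18·0.3277 = 174.3 kg
  ZrO2: 31.18·0.6712 = 20.93 kg
  Al2O3: 137.0·0.003000 = 0.4110 kg
  TiO2: 49.68·0.9898 = 49.17 kg
  CaO: 53.59·0.4792 + 58.02·0.5520 = 57.71 kg
  ZnO: 35.91·0.9980 = 35.84 kg
LOI: 49.68·0.01020 + 35.91·0.002000 + 53.59·0.002900 + 137.0·0.002100 + 58.02·0.4480 + 31.18·0.001100 = 27.05 kg
Net of LOI, the glass mass = 365.4 − 27.05 = 338.3 kg (equal to the oxide-mass sum)
wt % = 100 × oxide mass / glass mass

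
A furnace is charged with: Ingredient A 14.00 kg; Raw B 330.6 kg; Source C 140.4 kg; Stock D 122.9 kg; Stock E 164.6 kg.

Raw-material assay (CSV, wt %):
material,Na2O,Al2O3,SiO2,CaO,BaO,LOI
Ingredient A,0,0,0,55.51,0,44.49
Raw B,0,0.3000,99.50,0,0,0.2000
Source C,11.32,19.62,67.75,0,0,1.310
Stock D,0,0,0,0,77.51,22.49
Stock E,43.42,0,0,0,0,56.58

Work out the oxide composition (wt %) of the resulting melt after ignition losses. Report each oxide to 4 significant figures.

Glass mass = 643.0 kg (batch 772.5 − LOI 129.5).
Composition: Na2O 13.59%, Al2O3 4.438%, SiO2 65.95%, CaO 1.209%, BaO 14.81%

In-progress results are shown rounded to 4 significant digits on the page. The working math maintains full float precision throughout. A single rounding produces each reported number. All derived quantities are carried in full precision (yield, LOI, the totals, glass mass, the five compositions) using the weight values on 643.0 kg of glass precisely as stated by the problem or the answer.
What the batch supplies per oxide:
  Na2O: 140.4·0.1132 + 164.6·0.4342 = 87.36 kg
  Al2O3: 330.6·0.003000 + 140.4·0.1962 = 28.54 kg
  SiO2: 330.6·0.9950 + 140.4·0.6775 = 424.1 kg
  CaO: 14.00·0.5551 = 7.771 kg
  BaO: 122.9·0.7751 = 95.26 kg
LOI: 14.00·0.4449 + 330.6·0.002000 + 140.4·0.01310 + 122.9·0.2249 + 164.6·0.5658 = 129.5 kg
Net of LOI, the glass mass = 772.5 − 129.5 = 643.0 kg (the oxide masses sum to this)
wt %: oxide over glass, times 100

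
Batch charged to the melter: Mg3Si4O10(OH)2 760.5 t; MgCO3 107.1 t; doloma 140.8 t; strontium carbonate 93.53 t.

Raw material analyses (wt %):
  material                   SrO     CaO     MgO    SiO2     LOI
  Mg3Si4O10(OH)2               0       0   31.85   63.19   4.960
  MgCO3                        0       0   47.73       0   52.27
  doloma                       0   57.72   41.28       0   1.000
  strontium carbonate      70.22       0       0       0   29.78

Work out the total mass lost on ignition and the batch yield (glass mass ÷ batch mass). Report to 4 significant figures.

The working math maintains full float precision at every stage. Intermediates are displayed rounded to four significant figures; every reported number takes a single rounding; the derived quantities, which include yield, LOI, the totals, glass mass, the four compositions, are re-derived at exact precision, as given in question or answer, from the weighed amounts per 979.0 t of glass.
LOI of each material in turn:
  Mg3Si4O10(OH)2: 760.5 × 0.04960 = 37.72 t
  MgCO3: 107.1 × 0.5227 = 55.98 t
  doloma: 140.8 × 0.01000 = 1.408 t
  strontium carbonate: 93.53 × 0.2978 = 27.85 t
Total LOI = 123.0 t
Glass = batch − LOI = 1102 − 123.0 = 979.0 t

LOI loss = 123.0 t; glass = 979.0 t; yield = 88.84%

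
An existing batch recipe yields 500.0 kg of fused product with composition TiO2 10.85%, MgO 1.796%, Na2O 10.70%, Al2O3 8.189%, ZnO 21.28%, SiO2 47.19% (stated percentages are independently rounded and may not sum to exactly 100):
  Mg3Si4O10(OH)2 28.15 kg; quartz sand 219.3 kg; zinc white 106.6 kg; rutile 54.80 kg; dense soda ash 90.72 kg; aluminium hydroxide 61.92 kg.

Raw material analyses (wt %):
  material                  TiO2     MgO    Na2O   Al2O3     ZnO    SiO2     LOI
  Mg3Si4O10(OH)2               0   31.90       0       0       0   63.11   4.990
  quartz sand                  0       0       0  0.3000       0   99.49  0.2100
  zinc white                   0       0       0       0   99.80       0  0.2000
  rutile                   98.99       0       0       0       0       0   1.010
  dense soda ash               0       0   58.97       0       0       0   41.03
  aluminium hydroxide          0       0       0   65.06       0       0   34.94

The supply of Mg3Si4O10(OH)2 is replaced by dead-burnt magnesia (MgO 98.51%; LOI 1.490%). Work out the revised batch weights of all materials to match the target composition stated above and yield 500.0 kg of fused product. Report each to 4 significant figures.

In-progress results are shown (rounded to 4 significant figures) between the steps. All arithmetic holds exact precision throughout; a single rounding yields every reported number. The derived quantities (totals, net glass mass, the yield, ignition loss, six oxide percentages) are re-derived from the batch weights for 500.0 kg of glass in exact precision as given in the question or the answer.
Target oxide masses per 500.0 kg fused product:
  TiO2: 10.85% × 500.0 = 54.25 kg
  MgO: 1.796% × 500.0 = 8.980 kg
  Na2O: 10.70% × 500.0 = 53.50 kg
  Al2O3: 8.189% × 500.0 = 40.94 kg
  ZnO: 21.28% × 500.0 = 106.4 kg
  SiO2: 47.19% × 500.0 = 236.0 kg
Mass-balance tally per oxide given the weights on record, on the stated basis (summed amounts equal target values once rounding is allowed for):
  TiO2: 54.80·0.9899 = 54.25 kg (target 54.25 kg)
  MgO: 9.116·0.9851 = 8.980 kg (target 8.980 kg)
  Na2O: 90.72·0.5897 = 53.50 kg (target 53.50 kg)
  Al2O3: 237.2·0.003000 + 61.84·0.6506 = 40.94 kg (target 40.94 kg)
  ZnO: 106.6·0.9980 = 106.4 kg (target 106.4 kg)
  SiO2: 237.2·0.9949 = 236.0 kg (target 236.0 kg)
Mass balance on the glass: batch total minus LOI = 500.0 kg (oxide target masses add up to 500.0 kg; the stated basis being 500.0 kg — rounding explains the deltas).
Whole-batch sum: Σ batch = 560.3 kg; ignition loss, Σ(batch × LOI) = 60.23 kg; glass ÷ batch gives a yield of 89.25%.

Revised batch per 500.0 kg fused product:
  dead-burnt magnesia: 9.116 kg
  quartz sand: 237.2 kg
  zinc white: 106.6 kg
  rutile: 54.80 kg
  dense soda ash: 90.72 kg
  aluminium hydroxide: 61.84 kg
Total batch = 560.3 kg; LOI loss = 60.23 kg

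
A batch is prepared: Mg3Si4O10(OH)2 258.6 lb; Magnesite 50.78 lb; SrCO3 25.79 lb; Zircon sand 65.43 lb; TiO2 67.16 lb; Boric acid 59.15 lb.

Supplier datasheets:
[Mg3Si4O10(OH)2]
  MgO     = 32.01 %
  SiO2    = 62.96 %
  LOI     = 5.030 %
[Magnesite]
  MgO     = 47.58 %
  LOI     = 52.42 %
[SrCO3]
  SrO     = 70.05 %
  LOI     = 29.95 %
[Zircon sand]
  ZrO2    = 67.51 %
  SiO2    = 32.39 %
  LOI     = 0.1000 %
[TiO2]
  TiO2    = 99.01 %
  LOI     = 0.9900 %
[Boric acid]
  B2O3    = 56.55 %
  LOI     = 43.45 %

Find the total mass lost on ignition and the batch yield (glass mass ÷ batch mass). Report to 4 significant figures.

LOI loss = 73.78 lb; glass = 453.1 lb; yield = 86.00%

The working math runs at exact precision all the way through — the intermediate values are shown rounded to 4 significant figures across the worked steps; each reported number takes a single rounding — the derived quantities (the yield, totals, the six compositions, glass mass, LOI) are rebuilt in full float precision starting from the weights at 453.1 lb of glass, precisely as stated by question or answer.
Per-material ignition loss:
  Mg3Si4O10(OH)2: 258.6 × 0.05030 = 13.01 lb
  Magnesite: 50.78 × 0.5242 = 26.62 lb
  SrCO3: 25.79 × 0.2995 = 7.724 lb
  Zircon sand: 65.43 × 0.001000 = 0.06543 lb
  TiO2: 67.16 × 0.009900 = 0.6649 lb
  Boric acid: 59.15 × 0.4345 = 25.70 lb
Total LOI = 73.78 lb
Glass = batch − LOI = 526.9 − 73.78 = 453.1 lb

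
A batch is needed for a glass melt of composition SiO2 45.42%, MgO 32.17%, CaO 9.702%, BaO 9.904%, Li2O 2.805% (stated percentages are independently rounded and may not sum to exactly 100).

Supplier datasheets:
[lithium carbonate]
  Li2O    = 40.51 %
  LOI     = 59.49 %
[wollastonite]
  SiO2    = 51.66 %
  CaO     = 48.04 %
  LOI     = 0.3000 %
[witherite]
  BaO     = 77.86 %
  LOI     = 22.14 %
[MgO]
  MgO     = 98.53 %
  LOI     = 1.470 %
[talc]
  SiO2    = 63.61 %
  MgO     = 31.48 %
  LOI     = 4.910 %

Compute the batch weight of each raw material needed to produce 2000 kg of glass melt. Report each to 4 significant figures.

Batch per 2000 kg glass melt:
  lithium carbonate: 138.5 kg
  wollastonite: 403.9 kg
  witherite: 254.4 kg
  MgO: 301.5 kg
  talc: 1100 kg
Total batch = 2198 kg; LOI loss = 198.4 kg; yield = 90.98%

Mid-chain values appear rounded off to 4 significant figures within the worked lines; the whole derivation runs at exact precision end to end; every reported value is rounded a single time — derived quantities are recomputed in full precision (the totals, the yield, glass mass, the five compositions, LOI) from the batch weights at 2000 kg of glass, as they appear in the question or the answer.
Oxide-by-oxide targets in 2000 kg glass melt:
  SiO2: 45.42% × 2000 = 908.4 kg
  MgO: 32.17% × 2000 = 643.4 kg
  CaO: 9.702% × 2000 = 194.0 kg
  BaO: 9.904% × 2000 = 198.1 kg
  Li2O: 2.805% × 2000 = 56.10 kg
Sums-versus-targets review using the reported weights, at the basis given (sums match the target masses inside rounding margins):
  SiO2: 403.9·0.5166 + 1100·0.6361 = 908.4 kg (target 908.4 kg)
  MgO: 301.5·0.9853 + 1100·0.3148 = 643.3 kg (target 643.4 kg)
  CaO: 403.9·0.4804 = 194.0 kg (target 194.0 kg)
  BaO: 254.4·0.7786 = 198.1 kg (target 198.1 kg)
  Li2O: 138.5·0.4051 = 56.11 kg (target 56.10 kg)
Consistency of the glass mass: batch Σ − ignition loss = 2000 kg (the targets, summed, come to 2000 kg; basis as stated: 2000 kg — a pure rounding effect).
Batch total: Σ batch = 2198 kg; Σ batch·LOI gives LOI loss = 198.4 kg; the yield ratio, glass ÷ batch: 90.98%.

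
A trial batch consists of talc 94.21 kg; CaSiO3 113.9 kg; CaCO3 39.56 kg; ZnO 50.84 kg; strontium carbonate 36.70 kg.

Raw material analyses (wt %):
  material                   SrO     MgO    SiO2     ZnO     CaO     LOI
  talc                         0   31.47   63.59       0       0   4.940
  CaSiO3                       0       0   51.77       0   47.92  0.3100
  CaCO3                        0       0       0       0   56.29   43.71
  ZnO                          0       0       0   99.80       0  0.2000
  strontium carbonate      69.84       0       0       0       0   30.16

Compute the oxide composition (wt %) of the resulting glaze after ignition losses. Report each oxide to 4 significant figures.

Working values are shown, rounded to four significant digits, alongside each step — exact precision is maintained through every step — each reported number is rounded just once — derived quantities, which include glass mass, the yield, the five compositions, totals, ignition loss, are recomputed at exact precision, as set out in either problem or answer, from the batch weights at 301.7 kg of glass.
Oxide-by-oxide delivered mass:
  SrO: 36.70·0.6984 = 25.63 kg
  MgO: 94.21·0.3147 = 29.65 kg
  SiO2: 94.21·0.6359 + 113.9·0.5177 = 118.9 kg
  ZnO: 50.84·0.9980 = 50.74 kg
  CaO: 113.9·0.4792 + 39.56·0.5629 = 76.85 kg
LOI: 94.21·0.04940 + 113.9·0.003100 + 39.56·0.4371 + 50.84·0.002000 + 36.70·0.3016 = 33.47 kg
Net of LOI, the glass mass = 335.2 − 33.47 = 301.7 kg (equal to the oxide-mass sum)
wt % = 100 × oxide mass / glass mass

Glass mass = 301.7 kg (batch 335.2 − LOI 33.47).
Composition: SrO 8.494%, MgO 9.826%, SiO2 39.40%, ZnO 16.82%, CaO 25.47%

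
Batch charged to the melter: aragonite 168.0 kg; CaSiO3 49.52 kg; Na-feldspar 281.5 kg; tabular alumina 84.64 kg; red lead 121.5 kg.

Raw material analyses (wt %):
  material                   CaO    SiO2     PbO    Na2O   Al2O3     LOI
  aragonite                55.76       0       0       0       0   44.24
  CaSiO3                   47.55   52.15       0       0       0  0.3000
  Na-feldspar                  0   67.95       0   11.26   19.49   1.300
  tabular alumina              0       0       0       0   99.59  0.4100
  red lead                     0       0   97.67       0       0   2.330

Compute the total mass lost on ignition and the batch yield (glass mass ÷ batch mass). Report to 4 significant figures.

LOI loss = 81.31 kg; glass = 623.9 kg; yield = 88.47%

The working math keeps full float precision throughout — the intermediate values are displayed rounded to four significant figures; a single rounding produces every reported number; all derived quantities, including net glass mass, the totals, the yield, ignition loss, five oxide percentages, are carried using the weight values on 623.9 kg of glass at exact precision, precisely as stated by the problem or answer text.
Loss on ignition, line by line:
  aragonite: 168.0 × 0.4424 = 74.32 kg
  CaSiO3: 49.52 × 0.003000 = 0.1486 kg
  Na-feldspar: 281.5 × 0.01300 = 3.659 kg
  tabular alumina: 84.64 × 0.004100 = 0.3470 kg
  red lead: 121.5 × 0.02330 = 2.831 kg
Total LOI = 81.31 kg
Glass = batch − LOI = 705.2 − 81.31 = 623.9 kg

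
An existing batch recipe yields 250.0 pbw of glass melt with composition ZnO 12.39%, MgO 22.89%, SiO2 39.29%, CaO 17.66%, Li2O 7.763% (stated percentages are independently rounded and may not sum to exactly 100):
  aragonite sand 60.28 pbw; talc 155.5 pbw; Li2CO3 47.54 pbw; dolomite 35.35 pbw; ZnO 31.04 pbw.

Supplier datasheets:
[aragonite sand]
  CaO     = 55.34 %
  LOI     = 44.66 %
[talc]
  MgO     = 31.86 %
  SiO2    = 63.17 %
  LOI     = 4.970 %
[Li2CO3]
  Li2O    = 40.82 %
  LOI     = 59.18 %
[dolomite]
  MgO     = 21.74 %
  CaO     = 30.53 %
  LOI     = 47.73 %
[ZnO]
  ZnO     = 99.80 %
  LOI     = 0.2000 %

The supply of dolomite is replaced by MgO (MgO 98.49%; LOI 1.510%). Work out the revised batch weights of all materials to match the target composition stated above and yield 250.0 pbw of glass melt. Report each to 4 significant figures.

Working values are displayed rounded off to 4 significant digits in the printout — full float precision is carried at all times. A single rounding yields each reported figure — derived quantities, which include LOI, the yield, five oxide percentages, net glass mass, totals, are re-derived in full precision, as quoted within question or answer, starting from the weights for 250.0 pbw of glass.
Target masses of each oxide per 250.0 pbw glass melt:
  ZnO: 12.39% × 250.0 = 30.98 pbw
  MgO: 22.89% × 250.0 = 57.22 pbw
  SiO2: 39.29% × 250.0 = 98.22 pbw
  CaO: 17.66% × 250.0 = 44.15 pbw
  Li2O: 7.763% × 250.0 = 19.41 pbw
Verifying the oxide balance with the batch weights as given, against the basis in use (sum by sum, the targets are met within answer rounding):
  ZnO: 31.04·0.9980 = 30.98 pbw (target 30.98 pbw)
  MgO: 155.5·0.3186 + 7.803·0.9849 = 57.23 pbw (target 57.22 pbw)
  SiO2: 155.5·0.6317 = 98.23 pbw (target 98.22 pbw)
  CaO: 79.78·0.5534 = 44.15 pbw (target 44.15 pbw)
  Li2O: 47.54·0.4082 = 19.41 pbw (target 19.41 pbw)
Consistency of the glass mass: the batch minus its LOI: 250.0 pbw (per-oxide target masses sum to 250.0 pbw; with the basis standing at 250.0 pbw — any gap is answer rounding).
Summing the batch: Σ batch = 321.7 pbw; Σ batch·LOI gives LOI loss = 71.67 pbw; glass ÷ batch gives a yield of 77.72%.

Revised batch per 250.0 pbw glass melt:
  aragonite sand: 79.78 pbw
  talc: 155.5 pbw
  Li2CO3: 47.54 pbw
  MgO: 7.803 pbw
  ZnO: 31.04 pbw
Total batch = 321.7 pbw; LOI loss = 71.67 pbw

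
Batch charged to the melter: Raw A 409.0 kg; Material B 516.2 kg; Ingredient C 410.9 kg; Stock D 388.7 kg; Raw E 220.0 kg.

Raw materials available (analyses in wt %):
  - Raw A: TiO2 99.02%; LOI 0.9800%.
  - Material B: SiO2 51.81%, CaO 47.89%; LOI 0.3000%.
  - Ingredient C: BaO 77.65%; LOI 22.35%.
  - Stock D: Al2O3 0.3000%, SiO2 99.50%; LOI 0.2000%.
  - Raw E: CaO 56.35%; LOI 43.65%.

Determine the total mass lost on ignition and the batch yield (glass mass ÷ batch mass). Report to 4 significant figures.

LOI loss = 194.2 kg; glass = 1751 kg; yield = 90.01%

Full float precision is maintained all the way through. Values along the way are printed rounded to 4 significant figures on the page. A single rounding yields each reported figure; the derived quantities, including the yield, five oxide percentages, ignition loss, totals, net glass mass, are computed starting from the weights at 1751 kg of glass in full float precision, as written in either problem or answer.
Per-material ignition loss:
  Raw A: 409.0 × 0.009800 = 4.008 kg
  Material B: 516.2 × 0.003000 = 1.549 kg
  Ingredient C: 410.9 × 0.2235 = 91.84 kg
  Stock D: 388.7 × 0.002000 = 0.7774 kg
  Raw E: 220.0 × 0.4365 = 96.03 kg
Total LOI = 194.2 kg
Glass = batch − LOI = 1945 − 194.2 = 1751 kg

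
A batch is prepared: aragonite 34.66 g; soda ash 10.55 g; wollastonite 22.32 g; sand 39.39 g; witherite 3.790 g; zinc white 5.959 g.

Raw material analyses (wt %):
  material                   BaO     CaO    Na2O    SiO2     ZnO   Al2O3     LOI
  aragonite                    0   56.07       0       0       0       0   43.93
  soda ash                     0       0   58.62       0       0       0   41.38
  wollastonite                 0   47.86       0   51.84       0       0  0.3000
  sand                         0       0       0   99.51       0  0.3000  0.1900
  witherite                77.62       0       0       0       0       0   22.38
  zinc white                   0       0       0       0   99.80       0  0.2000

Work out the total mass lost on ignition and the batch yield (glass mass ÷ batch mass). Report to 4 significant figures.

Each numeric step maintains full float precision at all times — intermediates are printed (rounded to 4 significant figures) alongside each step — every reported value is rounded a single time; the derived quantities are computed in exact precision (the six compositions, glass mass, the totals, ignition loss, yield) using the weight values at 96.08 g of glass precisely as stated by either problem or answer.
Each material's LOI contribution:
  aragonite: 34.66 × 0.4393 = 15.23 g
  soda ash: 10.55 × 0.4138 = 4.366 g
  wollastonite: 22.32 × 0.003000 = 0.06696 g
  sand: 39.39 × 0.001900 = 0.07484 g
  witherite: 3.790 × 0.2238 = 0.8482 g
  zinc white: 5.959 × 0.002000 = 0.01192 g
Total LOI = 20.59 g
Glass = batch − LOI = 116.7 − 20.59 = 96.08 g

LOI loss = 20.59 g; glass = 96.08 g; yield = 82.35%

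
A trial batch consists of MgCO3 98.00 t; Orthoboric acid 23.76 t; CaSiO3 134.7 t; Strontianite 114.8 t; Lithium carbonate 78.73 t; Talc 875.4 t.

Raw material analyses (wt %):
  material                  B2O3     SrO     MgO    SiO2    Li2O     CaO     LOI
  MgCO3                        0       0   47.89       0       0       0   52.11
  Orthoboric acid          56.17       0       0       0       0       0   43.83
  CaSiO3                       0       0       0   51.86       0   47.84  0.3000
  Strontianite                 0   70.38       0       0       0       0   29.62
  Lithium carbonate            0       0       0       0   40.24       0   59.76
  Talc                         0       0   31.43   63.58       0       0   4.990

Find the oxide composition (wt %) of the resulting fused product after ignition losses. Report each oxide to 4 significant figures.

All internal work carries exact precision through the solve — in-progress results are printed rounded to 4 significant digits alongside each step. Every reported value is rounded exactly once. All derived quantities (ignition loss, the yield, glass mass, six oxide percentages, the totals) are carried from the batch weights for 1139 t of glass in full float precision, as given in either problem or answer.
Mass of each oxide from the mix:
  B2O3: 23.76·0.5617 = 13.35 t
  SrO: 114.8·0.7038 = 80.80 t
  MgO: 98.00·0.4789 + 875.4·0.3143 = 322.1 t
  SiO2: 134.7·0.5186 + 875.4·0.6358 = 626.4 t
  Li2O: 78.73·0.4024 = 31.68 t
  CaO: 134.7·0.4784 = 64.44 t
LOI: 98.00·0.5211 + 23.76·0.4383 + 134.7·0.003000 + 114.8·0.2962 + 78.73·0.5976 + 875.4·0.04990 = 186.6 t
Glass mass = batch − LOI = 1325 − 186.6 = 1139 t (= Σ oxide masses)
oxide / glass × 100 gives the wt %

Glass mass = 1139 t (batch 1325 − LOI 186.6).
Composition: B2O3 1.172%, SrO 7.095%, MgO 28.28%, SiO2 55.01%, Li2O 2.782%, CaO 5.659%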